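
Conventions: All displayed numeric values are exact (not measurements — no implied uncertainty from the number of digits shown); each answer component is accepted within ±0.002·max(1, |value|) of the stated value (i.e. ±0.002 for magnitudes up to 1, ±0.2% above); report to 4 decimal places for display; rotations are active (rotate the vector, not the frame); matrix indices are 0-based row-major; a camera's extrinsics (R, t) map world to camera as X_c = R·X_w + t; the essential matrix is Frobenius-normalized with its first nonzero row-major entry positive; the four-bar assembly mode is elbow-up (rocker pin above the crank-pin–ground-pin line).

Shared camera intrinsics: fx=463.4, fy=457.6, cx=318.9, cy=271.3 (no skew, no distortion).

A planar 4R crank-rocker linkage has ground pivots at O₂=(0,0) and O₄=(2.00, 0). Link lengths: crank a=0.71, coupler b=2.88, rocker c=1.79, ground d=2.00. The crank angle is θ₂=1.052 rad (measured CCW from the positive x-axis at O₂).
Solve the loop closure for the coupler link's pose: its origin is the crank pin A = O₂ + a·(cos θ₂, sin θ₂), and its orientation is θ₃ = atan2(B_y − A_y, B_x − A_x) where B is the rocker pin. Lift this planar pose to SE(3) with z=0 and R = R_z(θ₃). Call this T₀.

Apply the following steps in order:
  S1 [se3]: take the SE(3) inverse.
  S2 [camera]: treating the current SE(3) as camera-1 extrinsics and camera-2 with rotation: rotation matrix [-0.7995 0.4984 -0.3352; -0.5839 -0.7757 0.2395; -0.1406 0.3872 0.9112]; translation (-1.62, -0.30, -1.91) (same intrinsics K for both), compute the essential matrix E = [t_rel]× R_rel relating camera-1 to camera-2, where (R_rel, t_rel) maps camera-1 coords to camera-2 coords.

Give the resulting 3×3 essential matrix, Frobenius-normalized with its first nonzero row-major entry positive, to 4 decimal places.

matrix = [0.3603 0.3945 0.1346; -0.2903 0.1505 -0.5641; -0.1678 -0.4515 0.1978]

source (fourbar_fk): coupler pose = R=[0.9631 -0.2691 0.0000; 0.2691 0.9631 0.0000; 0.0000 0.0000 1.0000], t=(0.3520, 0.6166, 0.0000)
after S1 (invert_se3): R=[0.9631 0.2691 0.0000; -0.2691 0.9631 0.0000; 0.0000 0.0000 1.0000], t=(-0.5050, -0.4991, 0.0000)
after S2 (essential): [0.3603 0.3945 0.1346; -0.2903 0.1505 -0.5641; -0.1678 -0.4515 0.1978]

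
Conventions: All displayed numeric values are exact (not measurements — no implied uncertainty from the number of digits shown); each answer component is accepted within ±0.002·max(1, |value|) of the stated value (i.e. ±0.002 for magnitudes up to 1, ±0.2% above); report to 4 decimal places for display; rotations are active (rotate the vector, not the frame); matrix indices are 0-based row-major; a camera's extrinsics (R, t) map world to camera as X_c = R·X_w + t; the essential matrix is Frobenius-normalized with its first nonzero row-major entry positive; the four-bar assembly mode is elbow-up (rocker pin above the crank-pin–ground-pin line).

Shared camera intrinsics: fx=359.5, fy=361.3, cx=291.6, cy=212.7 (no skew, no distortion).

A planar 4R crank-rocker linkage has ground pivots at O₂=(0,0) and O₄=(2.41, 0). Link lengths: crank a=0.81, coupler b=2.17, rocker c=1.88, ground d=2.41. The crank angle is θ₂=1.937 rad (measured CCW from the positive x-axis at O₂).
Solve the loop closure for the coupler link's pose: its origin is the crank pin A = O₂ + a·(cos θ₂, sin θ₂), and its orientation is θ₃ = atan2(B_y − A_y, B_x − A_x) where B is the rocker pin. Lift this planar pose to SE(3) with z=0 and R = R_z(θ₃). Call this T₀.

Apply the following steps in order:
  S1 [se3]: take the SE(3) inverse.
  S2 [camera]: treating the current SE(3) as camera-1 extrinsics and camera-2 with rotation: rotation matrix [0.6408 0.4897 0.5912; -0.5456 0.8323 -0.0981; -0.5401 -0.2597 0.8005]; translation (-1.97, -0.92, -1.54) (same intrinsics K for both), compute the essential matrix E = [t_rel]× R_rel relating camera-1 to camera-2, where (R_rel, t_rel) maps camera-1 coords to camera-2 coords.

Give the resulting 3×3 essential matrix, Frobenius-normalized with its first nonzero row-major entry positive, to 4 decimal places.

source (fourbar_fk): coupler pose = R=[0.8957 -0.4446 0.0000; 0.4446 0.8957 0.0000; 0.0000 0.0000 1.0000], t=(-0.2900, 0.7563, 0.0000)
after S1 (invert_se3): R=[0.8957 0.4446 0.0000; -0.4446 0.8957 0.0000; 0.0000 0.0000 1.0000], t=(-0.0765, -0.8064, 0.0000)
after S2 (essential): [0.0320 -0.4620 0.0773; 0.6873 0.0679 -0.1467; -0.0937 0.5164 -0.0750]

matrix = [0.0320 -0.4620 0.0773; 0.6873 0.0679 -0.1467; -0.0937 0.5164 -0.0750]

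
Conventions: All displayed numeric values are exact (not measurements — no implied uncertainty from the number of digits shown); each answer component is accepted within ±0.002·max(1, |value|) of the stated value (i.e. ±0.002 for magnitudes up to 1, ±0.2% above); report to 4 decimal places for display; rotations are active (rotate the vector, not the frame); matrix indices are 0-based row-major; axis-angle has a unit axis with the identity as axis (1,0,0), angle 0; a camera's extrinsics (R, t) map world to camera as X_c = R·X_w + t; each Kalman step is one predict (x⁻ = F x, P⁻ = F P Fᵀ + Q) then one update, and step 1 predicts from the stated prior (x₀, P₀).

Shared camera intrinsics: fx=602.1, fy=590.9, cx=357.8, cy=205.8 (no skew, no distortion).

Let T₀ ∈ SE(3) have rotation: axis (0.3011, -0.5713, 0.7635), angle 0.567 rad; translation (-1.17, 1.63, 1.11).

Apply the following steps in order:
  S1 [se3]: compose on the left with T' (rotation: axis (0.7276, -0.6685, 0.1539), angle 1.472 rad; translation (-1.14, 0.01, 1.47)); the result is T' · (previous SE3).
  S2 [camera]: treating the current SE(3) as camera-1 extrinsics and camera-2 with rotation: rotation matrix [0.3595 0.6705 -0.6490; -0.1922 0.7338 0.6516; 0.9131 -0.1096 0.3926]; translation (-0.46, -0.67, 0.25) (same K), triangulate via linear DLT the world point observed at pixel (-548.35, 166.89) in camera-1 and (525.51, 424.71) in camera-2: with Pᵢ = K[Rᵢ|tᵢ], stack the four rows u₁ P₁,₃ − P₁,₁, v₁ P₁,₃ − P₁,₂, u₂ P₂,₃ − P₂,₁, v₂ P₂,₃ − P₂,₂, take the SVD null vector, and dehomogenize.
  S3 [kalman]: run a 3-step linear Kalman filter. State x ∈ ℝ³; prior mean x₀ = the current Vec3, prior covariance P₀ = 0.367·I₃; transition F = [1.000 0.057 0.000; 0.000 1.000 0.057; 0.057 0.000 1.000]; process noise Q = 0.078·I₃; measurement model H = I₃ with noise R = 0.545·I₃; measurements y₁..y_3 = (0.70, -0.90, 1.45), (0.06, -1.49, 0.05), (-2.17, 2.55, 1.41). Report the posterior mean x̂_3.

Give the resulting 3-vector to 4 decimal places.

result = (-0.2152, 0.6752, 0.9874)

after S1 (compose_se3): R=[0.0738 -0.8336 -0.5474; -0.3326 0.4969 -0.8015; 0.9402 0.2412 -0.2406], t=(-3.4044, 0.2545, 1.7358)
after S2 (triangulate): (1.5226, 1.4626, 0.8647)
after S3 (kf_track): (-0.2152, 0.6752, 0.9874)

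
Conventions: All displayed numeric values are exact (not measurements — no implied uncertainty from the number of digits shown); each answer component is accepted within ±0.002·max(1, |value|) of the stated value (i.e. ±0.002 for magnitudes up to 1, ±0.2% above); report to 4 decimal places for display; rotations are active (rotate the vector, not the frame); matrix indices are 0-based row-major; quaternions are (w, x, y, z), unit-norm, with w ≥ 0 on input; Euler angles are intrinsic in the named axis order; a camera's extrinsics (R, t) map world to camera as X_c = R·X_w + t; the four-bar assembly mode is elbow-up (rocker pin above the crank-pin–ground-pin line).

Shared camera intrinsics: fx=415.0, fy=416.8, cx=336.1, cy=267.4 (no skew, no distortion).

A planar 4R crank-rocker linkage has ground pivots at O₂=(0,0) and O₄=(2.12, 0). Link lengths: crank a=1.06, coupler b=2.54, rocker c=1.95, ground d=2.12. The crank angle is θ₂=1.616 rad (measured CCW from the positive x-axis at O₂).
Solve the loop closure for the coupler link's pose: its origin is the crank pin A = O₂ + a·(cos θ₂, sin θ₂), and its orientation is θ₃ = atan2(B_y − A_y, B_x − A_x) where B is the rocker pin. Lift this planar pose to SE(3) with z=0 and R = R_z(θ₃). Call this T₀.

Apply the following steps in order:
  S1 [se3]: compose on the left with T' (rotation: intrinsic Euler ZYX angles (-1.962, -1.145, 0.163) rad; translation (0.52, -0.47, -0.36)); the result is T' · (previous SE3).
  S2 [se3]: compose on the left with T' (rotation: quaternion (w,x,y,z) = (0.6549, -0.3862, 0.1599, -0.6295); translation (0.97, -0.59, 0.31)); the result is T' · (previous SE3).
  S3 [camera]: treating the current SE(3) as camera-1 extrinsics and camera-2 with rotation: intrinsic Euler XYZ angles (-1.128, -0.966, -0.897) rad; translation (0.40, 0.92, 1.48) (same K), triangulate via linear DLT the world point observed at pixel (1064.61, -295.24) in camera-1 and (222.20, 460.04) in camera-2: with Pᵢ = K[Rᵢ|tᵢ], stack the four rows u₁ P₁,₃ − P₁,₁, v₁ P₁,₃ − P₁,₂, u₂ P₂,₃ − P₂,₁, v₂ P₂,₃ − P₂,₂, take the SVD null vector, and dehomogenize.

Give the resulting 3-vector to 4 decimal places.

source (fourbar_fk): coupler pose = R=[0.9382 -0.3461 0.0000; 0.3461 0.9382 0.0000; 0.0000 0.0000 1.0000], t=(-0.0479, 1.0589, 0.0000)
after S1 (compose_se3): R=[0.1875 0.9632 0.1926; -0.4412 -0.0926 0.8926; 0.8776 -0.2523 0.4076], t=(1.5532, -0.7055, -0.3326)
after S2 (compose_se3): R=[0.3306 -0.0900 0.9395; 0.1297 -0.9817 -0.1397; 0.9348 0.1680 -0.3128], t=(0.4866, -2.0997, 1.0225)
after S3 (triangulate): (0.7701, -0.5807, 1.4066)

result = (0.7701, -0.5807, 1.4066)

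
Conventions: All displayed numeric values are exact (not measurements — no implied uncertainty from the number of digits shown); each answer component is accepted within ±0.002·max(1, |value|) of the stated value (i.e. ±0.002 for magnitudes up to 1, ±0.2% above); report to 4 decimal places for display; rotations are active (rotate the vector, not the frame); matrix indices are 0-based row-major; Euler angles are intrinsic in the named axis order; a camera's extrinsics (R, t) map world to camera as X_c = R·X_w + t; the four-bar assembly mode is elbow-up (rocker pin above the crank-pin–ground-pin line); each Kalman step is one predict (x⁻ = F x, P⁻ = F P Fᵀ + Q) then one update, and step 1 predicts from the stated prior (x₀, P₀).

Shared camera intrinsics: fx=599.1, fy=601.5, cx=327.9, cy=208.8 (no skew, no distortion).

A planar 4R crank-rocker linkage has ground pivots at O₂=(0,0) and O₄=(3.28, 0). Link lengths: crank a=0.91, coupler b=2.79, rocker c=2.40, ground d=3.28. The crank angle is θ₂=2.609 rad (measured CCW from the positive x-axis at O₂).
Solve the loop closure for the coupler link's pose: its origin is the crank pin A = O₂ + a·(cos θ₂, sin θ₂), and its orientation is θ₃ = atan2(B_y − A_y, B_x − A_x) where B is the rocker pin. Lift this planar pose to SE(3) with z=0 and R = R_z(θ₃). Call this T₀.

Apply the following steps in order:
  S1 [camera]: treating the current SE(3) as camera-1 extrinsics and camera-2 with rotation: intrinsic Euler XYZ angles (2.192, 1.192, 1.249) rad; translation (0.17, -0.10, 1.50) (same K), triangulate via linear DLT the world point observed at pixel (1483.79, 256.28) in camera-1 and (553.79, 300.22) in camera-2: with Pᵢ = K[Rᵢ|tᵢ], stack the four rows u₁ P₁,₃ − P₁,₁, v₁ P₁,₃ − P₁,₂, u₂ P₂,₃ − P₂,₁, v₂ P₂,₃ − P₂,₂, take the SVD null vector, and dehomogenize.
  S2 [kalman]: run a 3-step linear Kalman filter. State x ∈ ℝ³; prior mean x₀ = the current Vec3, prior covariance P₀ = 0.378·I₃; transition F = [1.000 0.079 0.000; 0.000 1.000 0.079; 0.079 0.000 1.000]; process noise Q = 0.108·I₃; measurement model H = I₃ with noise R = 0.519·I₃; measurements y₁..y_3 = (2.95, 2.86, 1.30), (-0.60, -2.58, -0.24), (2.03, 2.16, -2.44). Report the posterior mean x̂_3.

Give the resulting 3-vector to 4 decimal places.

result = (1.3052, 0.4609, -0.5380)

source (fourbar_fk): coupler pose = R=[0.8808 -0.4735 0.0000; 0.4735 0.8808 0.0000; 0.0000 0.0000 1.0000], t=(-0.7840, 0.4621, 0.0000)
after S1 (triangulate): (1.1359, -1.1009, 0.3824)
after S2 (kf_track): (1.3052, 0.4609, -0.5380)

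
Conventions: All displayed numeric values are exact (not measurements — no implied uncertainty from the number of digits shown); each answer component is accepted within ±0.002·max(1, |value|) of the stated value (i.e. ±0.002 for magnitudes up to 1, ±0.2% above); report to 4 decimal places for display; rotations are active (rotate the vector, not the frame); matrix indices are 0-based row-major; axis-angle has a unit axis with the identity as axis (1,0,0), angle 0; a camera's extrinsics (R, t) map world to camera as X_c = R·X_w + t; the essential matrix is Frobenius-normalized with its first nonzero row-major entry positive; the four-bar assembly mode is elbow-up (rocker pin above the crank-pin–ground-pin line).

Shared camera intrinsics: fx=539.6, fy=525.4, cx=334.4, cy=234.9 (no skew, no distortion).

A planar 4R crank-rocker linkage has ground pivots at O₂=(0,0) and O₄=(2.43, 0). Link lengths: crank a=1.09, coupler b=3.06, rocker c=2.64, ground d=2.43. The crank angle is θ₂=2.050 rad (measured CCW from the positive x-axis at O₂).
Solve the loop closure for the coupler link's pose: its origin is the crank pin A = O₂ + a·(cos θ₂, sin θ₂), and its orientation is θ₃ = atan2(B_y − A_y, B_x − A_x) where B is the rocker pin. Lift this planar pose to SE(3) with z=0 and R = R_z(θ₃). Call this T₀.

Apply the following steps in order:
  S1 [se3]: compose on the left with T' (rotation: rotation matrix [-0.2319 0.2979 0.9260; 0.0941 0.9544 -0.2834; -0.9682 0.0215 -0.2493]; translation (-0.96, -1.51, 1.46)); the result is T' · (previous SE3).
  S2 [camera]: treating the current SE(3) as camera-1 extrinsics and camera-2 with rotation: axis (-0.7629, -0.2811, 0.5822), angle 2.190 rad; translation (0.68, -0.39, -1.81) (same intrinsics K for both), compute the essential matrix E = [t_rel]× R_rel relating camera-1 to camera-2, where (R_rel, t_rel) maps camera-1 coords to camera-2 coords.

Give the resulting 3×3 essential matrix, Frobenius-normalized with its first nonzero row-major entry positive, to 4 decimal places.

source (fourbar_fk): coupler pose = R=[0.8424 -0.5388 0.0000; 0.5388 0.8424 0.0000; 0.0000 0.0000 1.0000], t=(-0.5026, 0.9672, 0.0000)
after S1 (compose_se3): R=[-0.0348 0.3759 0.9260; 0.5935 0.7532 -0.2834; -0.8040 0.5398 -0.2493], t=(-0.5554, -0.6342, 1.9673)
after S2 (essential): [0.0605 0.3414 0.5987; -0.5807 0.0720 -0.0773; -0.3799 0.1361 0.1002]

matrix = [0.0605 0.3414 0.5987; -0.5807 0.0720 -0.0773; -0.3799 0.1361 0.1002]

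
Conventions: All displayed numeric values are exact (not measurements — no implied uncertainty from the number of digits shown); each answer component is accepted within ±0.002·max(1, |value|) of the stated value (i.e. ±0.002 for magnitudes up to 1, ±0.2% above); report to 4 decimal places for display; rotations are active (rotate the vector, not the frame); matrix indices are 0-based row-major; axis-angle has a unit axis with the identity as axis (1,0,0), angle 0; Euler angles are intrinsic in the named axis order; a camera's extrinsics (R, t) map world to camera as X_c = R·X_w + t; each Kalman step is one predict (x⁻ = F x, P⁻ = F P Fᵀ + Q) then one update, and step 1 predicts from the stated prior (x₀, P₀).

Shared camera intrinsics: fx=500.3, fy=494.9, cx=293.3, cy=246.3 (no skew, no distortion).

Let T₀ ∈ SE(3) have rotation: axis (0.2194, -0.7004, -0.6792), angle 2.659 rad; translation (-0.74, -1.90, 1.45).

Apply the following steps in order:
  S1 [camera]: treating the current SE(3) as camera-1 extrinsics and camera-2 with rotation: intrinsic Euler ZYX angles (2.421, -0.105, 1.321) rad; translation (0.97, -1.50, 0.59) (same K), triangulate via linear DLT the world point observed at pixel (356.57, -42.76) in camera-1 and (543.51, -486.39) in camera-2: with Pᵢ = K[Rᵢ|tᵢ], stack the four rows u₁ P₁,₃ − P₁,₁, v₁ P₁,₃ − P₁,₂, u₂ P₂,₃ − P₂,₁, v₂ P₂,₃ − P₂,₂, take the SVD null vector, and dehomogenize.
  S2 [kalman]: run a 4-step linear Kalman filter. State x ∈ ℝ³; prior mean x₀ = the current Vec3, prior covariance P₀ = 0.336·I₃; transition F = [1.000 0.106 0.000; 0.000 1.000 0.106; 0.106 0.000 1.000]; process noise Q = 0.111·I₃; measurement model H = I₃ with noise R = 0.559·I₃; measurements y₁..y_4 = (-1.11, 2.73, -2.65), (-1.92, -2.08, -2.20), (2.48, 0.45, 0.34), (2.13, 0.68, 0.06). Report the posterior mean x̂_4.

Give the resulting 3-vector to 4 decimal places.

after S1 (triangulate): (-0.8596, 1.7526, -0.6822)
after S2 (kf_track): (0.9896, 0.5005, -0.6123)

result = (0.9896, 0.5005, -0.6123)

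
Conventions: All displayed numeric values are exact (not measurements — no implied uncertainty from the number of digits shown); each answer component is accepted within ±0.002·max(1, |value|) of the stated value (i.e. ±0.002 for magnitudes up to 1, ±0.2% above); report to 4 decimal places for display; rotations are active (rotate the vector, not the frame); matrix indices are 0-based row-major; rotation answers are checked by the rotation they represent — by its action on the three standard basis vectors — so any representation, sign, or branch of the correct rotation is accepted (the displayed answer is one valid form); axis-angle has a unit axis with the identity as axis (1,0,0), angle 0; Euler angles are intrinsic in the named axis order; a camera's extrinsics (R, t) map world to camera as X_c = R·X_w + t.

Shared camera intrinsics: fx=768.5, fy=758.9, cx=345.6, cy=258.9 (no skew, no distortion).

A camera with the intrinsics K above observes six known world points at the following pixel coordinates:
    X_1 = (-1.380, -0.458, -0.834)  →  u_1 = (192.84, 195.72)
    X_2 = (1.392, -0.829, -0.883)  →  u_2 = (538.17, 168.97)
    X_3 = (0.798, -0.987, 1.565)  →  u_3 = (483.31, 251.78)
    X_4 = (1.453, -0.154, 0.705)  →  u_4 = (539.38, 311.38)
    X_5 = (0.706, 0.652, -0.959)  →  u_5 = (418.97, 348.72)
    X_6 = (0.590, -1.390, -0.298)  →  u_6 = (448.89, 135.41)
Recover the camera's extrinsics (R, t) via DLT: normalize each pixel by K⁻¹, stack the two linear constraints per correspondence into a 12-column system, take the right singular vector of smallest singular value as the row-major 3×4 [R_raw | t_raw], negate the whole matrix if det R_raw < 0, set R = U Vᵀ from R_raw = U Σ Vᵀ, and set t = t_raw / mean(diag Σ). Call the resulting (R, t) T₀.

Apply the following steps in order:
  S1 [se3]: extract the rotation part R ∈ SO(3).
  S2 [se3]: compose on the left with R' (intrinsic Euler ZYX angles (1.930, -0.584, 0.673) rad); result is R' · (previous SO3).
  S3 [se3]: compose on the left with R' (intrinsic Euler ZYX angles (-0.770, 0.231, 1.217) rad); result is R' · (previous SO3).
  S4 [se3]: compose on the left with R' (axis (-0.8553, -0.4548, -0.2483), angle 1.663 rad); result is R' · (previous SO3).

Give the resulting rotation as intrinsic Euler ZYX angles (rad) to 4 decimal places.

rotation (euler_zyx) = (1.9234, 0.3502, -1.0501)

source (pnp_recover): camera pose = R=[0.9583 -0.1626 0.2350; 0.0801 0.9422 0.3253; -0.2743 -0.2929 0.9159], t=(0.1700, 0.2799, 6.6590)
after S1 (rot_of_se3): [0.9583 -0.1626 0.2350; 0.0801 0.9422 0.3253; -0.2743 -0.2929 0.9159]
after S2 (compose_so3): [-0.5317 -0.7436 0.4056; 0.7512 -0.6351 -0.1796; 0.3911 0.2092 0.8963]
after S3 (compose_so3): [-0.3077 -0.8954 -0.3218; 0.1498 0.2884 -0.9457; 0.9396 -0.3392 0.0454]
after S4 (compose_so3): [-0.3244 -0.3641 -0.8731; 0.8815 -0.4511 -0.1394; -0.3431 -0.8148 0.4673]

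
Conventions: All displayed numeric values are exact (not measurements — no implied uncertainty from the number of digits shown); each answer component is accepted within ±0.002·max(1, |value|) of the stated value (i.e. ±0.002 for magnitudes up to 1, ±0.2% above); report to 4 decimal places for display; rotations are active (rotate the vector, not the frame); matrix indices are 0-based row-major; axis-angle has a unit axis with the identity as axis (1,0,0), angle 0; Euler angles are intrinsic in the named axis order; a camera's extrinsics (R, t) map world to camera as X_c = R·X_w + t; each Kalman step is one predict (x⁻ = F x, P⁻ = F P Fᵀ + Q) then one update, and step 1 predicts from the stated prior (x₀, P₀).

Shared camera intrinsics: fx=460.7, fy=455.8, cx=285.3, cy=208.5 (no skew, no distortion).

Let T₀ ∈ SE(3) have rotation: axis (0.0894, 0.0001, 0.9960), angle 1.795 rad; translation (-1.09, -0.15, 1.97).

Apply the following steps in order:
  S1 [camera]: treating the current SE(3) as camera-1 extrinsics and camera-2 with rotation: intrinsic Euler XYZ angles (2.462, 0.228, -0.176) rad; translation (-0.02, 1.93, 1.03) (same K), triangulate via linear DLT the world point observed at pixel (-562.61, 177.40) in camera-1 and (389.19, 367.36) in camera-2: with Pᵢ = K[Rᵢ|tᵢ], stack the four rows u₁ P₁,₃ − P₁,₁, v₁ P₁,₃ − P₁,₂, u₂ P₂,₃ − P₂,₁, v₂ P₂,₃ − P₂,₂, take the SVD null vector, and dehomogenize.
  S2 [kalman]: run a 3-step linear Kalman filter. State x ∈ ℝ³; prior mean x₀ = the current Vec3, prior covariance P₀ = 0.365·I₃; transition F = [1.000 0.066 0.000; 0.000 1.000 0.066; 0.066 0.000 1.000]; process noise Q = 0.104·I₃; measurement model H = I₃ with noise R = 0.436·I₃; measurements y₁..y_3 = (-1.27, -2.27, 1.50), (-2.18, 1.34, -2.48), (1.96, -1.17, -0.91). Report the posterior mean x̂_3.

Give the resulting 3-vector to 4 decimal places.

result = (0.0562, -0.2300, -0.8773)

after S1 (triangulate): (0.4302, 1.9188, -0.5050)
after S2 (kf_track): (0.0562, -0.2300, -0.8773)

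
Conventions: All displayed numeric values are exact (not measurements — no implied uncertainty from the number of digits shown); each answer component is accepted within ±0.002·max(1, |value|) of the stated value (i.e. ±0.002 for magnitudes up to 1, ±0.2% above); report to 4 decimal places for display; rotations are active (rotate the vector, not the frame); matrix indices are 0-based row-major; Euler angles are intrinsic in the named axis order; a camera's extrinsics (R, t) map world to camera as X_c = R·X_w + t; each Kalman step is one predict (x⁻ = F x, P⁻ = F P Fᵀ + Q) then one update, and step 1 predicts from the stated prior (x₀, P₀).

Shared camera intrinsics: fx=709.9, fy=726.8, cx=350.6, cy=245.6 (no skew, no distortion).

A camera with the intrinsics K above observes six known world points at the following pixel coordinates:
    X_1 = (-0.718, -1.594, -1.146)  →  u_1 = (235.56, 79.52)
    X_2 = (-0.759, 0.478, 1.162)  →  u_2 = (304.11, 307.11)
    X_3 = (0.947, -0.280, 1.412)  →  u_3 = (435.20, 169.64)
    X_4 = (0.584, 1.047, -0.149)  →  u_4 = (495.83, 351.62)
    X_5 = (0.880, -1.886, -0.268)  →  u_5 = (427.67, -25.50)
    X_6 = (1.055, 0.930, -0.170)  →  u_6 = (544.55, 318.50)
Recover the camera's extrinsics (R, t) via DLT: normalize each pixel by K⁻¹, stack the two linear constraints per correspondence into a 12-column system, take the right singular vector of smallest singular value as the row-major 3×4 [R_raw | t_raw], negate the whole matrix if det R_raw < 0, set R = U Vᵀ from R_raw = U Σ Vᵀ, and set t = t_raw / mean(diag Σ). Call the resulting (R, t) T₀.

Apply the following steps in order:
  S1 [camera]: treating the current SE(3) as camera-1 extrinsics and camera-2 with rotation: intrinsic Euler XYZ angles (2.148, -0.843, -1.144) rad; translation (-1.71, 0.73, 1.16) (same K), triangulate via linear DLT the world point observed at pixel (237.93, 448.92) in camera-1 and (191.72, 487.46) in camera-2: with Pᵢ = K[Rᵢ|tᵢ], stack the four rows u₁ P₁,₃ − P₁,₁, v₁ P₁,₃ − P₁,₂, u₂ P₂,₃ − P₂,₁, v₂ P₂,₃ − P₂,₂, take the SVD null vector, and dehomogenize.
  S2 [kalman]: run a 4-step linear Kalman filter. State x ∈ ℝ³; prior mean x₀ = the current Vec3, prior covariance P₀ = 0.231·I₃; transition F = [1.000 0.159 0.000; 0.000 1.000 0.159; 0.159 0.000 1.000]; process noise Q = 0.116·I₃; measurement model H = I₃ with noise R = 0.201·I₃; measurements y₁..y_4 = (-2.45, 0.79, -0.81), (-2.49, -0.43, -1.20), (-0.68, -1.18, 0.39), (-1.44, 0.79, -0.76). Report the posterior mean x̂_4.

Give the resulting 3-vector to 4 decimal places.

result = (-1.4300, 0.0534, -0.7441)

source (pnp_recover): camera pose = R=[0.9321 0.3198 -0.1698; -0.3467 0.9235 -0.1641; 0.1044 0.2118 0.9717], t=(0.3000, 0.0700, 5.7504)
after S1 (triangulate): (-1.4316, 0.3400, -1.6211)
after S2 (kf_track): (-1.4300, 0.0534, -0.7441)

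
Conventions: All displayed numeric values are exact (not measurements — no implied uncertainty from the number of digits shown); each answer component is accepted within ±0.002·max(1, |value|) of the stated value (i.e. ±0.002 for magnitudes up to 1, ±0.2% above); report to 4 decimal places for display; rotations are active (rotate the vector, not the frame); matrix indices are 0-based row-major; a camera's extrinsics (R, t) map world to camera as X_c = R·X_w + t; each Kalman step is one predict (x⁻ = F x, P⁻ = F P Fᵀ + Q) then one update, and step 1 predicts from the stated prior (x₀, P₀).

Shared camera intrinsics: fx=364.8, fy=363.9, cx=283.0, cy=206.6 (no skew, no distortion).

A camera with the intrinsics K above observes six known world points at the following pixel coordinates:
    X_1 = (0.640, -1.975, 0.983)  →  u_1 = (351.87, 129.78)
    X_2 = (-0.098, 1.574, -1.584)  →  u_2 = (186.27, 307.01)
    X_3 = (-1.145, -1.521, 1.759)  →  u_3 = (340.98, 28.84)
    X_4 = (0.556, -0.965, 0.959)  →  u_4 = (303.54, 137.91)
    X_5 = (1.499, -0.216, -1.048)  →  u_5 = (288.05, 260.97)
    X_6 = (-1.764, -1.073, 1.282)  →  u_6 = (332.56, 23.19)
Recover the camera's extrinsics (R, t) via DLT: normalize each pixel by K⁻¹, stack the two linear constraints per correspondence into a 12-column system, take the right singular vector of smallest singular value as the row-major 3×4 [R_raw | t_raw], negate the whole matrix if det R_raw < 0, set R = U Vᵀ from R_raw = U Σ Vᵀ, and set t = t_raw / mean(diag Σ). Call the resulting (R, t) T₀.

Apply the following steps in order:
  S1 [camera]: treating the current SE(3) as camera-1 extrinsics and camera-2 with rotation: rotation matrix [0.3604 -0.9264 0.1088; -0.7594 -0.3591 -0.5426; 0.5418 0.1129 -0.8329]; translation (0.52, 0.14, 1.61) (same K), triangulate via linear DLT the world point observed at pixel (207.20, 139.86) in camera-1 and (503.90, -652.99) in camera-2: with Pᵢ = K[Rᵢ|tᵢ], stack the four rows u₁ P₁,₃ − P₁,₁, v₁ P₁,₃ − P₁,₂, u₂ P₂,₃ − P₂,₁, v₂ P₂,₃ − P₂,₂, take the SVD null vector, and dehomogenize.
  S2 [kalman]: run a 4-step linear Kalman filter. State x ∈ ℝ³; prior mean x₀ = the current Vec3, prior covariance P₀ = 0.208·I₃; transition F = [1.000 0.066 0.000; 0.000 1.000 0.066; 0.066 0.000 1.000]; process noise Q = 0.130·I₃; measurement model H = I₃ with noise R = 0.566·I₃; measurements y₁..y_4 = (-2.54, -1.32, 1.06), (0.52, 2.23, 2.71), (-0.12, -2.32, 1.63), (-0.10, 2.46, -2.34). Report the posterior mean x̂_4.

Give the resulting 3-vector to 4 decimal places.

source (pnp_recover): camera pose = R=[-0.1056 -0.9586 -0.2644; 0.3423 0.2146 -0.9147; 0.9336 -0.1871 0.3055], t=(-0.2300, -0.3901, 5.8101)
after S1 (triangulate): (1.5393, 0.7409, 1.8628)
after S2 (kf_track): (-0.0154, 0.7970, 0.2943)

result = (-0.0154, 0.7970, 0.2943)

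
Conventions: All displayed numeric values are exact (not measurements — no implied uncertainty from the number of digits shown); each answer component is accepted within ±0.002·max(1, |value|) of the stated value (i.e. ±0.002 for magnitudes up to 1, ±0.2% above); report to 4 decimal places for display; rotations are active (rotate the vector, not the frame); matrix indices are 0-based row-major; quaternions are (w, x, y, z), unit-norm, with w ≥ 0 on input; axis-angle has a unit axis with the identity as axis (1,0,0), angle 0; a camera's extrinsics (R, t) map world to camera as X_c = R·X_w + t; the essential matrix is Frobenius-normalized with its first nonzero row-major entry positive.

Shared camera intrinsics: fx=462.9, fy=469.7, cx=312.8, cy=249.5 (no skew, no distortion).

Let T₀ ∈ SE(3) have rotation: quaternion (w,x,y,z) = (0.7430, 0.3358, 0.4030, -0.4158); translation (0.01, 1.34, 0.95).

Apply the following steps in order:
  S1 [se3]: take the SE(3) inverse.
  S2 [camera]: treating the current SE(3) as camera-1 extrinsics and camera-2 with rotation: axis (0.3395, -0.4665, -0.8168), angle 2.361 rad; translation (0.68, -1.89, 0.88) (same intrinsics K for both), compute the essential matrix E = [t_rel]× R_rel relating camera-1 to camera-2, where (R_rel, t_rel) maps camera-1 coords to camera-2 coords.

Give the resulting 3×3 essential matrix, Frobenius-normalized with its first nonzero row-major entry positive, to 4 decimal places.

after S1 (invert_se3): R=[0.3295 -0.3472 -0.8780; 0.8884 0.4288 0.1638; 0.3196 -0.8340 0.4497], t=(1.2960, -0.7391, 0.6872)
after S2 (essential): [0.6098 0.3168 0.1507; 0.2897 -0.2754 -0.3874; 0.1503 -0.2583 -0.3254]

matrix = [0.6098 0.3168 0.1507; 0.2897 -0.2754 -0.3874; 0.1503 -0.2583 -0.3254]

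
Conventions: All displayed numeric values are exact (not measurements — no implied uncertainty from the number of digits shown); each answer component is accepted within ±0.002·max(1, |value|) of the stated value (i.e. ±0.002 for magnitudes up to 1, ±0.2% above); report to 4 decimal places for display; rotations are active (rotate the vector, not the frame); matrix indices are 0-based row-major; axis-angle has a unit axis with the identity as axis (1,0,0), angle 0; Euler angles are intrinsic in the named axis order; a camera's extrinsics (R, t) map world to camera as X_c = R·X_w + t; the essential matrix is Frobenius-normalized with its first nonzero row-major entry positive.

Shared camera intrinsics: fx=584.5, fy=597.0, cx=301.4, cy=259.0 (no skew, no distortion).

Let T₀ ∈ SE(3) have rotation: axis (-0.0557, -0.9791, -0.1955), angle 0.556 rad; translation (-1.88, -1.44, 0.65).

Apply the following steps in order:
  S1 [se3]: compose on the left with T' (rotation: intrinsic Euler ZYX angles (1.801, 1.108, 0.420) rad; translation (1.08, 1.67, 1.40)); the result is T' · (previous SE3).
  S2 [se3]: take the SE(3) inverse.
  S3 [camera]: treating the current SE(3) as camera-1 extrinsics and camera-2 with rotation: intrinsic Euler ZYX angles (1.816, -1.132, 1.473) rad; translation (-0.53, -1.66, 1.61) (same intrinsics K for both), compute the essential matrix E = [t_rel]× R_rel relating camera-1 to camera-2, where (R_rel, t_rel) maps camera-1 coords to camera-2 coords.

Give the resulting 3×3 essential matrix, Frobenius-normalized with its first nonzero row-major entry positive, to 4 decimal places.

matrix = [0.4183 0.4655 0.1178; -0.4221 0.3728 0.4025; -0.3055 -0.1439 0.0353]

after S1 (compose_se3): R=[0.1149 -0.9777 0.1759; 0.8161 0.1939 0.5445; -0.5664 0.0810 0.8201], t=(2.8084, 1.2188, 3.0851)
after S2 (invert_se3): R=[0.1149 0.8161 -0.5664; -0.9777 0.1939 0.0810; 0.1759 0.5445 0.8201], t=(0.4300, 2.2595, -3.6878)
after S3 (essential): [0.4183 0.4655 0.1178; -0.4221 0.3728 0.4025; -0.3055 -0.1439 0.0353]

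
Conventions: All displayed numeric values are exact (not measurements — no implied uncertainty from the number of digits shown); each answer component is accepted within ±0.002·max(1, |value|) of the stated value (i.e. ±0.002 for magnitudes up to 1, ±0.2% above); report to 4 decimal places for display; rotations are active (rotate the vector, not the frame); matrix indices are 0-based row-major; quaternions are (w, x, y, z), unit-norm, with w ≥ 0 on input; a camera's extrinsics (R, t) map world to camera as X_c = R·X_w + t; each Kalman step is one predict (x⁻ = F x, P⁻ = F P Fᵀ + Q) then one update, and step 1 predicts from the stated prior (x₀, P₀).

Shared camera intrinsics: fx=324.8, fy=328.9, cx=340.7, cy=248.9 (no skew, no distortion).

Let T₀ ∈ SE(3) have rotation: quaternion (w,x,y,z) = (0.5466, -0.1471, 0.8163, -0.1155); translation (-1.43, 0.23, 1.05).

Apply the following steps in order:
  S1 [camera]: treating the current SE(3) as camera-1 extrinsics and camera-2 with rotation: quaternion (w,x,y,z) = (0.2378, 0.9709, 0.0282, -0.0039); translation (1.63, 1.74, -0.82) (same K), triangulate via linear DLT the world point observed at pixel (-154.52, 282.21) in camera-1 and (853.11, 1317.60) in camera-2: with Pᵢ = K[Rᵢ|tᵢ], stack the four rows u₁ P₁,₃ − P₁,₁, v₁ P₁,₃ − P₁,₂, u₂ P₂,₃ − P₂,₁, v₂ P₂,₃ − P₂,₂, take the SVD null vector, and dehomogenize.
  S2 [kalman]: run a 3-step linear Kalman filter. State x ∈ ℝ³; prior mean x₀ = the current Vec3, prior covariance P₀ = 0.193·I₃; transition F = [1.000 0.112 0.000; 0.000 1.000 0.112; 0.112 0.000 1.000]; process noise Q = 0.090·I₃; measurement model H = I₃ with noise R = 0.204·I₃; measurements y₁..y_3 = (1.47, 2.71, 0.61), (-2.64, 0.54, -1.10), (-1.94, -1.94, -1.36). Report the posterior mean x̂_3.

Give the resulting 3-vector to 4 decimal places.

result = (-1.4058, -0.5656, -1.2003)

after S1 (triangulate): (-0.2484, -0.1788, -1.9840)
after S2 (kf_track): (-1.4058, -0.5656, -1.2003)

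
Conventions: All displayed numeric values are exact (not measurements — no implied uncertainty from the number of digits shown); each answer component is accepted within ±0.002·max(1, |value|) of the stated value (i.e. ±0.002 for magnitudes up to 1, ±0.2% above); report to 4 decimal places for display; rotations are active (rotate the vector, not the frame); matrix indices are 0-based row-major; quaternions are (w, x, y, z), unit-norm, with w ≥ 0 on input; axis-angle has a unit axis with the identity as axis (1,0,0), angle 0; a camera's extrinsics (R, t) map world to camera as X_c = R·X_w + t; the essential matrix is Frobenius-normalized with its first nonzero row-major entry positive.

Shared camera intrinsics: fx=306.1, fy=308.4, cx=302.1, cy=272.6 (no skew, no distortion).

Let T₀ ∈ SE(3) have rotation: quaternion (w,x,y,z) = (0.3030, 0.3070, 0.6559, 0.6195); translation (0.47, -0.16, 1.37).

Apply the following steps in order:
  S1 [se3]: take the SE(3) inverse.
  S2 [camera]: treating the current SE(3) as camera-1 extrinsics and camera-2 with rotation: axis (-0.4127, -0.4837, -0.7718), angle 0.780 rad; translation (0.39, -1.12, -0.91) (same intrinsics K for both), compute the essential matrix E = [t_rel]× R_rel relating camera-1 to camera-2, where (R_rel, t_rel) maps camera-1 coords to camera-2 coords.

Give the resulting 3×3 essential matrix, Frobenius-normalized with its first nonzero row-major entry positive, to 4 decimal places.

matrix = [0.0532 0.6630 0.1361; -0.0827 0.2429 -0.2958; -0.1752 0.0353 -0.5948]

after S1 (invert_se3): R=[-0.6279 0.7781 -0.0171; 0.0273 0.0440 0.9987; 0.7778 0.6266 -0.0489], t=(0.4430, -1.3740, -0.1984)
after S2 (essential): [0.0532 0.6630 0.1361; -0.0827 0.2429 -0.2958; -0.1752 0.0353 -0.5948]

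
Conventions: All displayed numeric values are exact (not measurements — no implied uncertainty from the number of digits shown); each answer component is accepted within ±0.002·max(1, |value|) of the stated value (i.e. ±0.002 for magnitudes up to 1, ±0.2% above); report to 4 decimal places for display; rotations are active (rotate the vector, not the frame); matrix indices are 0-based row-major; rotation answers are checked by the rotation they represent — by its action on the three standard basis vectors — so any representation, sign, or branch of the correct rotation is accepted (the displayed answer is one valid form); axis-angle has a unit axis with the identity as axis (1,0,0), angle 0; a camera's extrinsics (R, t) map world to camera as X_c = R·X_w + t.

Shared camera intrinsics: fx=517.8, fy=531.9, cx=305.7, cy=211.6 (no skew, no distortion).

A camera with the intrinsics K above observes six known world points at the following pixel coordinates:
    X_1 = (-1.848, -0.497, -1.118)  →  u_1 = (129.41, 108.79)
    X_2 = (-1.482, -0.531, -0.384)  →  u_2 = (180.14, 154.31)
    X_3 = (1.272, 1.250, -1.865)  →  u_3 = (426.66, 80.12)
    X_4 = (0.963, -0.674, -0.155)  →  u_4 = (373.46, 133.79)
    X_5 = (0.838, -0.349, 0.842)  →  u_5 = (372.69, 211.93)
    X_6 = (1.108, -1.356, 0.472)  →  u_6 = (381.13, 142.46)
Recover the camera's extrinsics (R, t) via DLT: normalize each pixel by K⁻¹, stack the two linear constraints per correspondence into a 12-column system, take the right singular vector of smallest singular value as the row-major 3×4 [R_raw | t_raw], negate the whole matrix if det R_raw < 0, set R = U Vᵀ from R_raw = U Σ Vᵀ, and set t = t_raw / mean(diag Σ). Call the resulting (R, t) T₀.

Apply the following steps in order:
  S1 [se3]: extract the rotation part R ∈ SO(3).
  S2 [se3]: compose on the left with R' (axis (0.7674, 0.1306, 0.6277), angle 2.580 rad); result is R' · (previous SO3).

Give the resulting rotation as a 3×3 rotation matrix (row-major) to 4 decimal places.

rotation (matrix) = ((0.1702, -0.8108, 0.5600), (0.6462, -0.3373, -0.6847), (0.7440, 0.4784, 0.4665))

source (pnp_recover): camera pose = R=[0.9866 0.0217 0.1618; -0.1353 0.6638 0.7356; -0.0915 -0.7476 0.6578], t=(-0.0501, -0.2700, 6.2602)
after S1 (rot_of_se3): [0.9866 0.0217 0.1618; -0.1353 0.6638 0.7356; -0.0915 -0.7476 0.6578]
after S2 (compose_so3): [0.1702 -0.8108 0.5600; 0.6462 -0.3373 -0.6847; 0.7440 0.4784 0.4665]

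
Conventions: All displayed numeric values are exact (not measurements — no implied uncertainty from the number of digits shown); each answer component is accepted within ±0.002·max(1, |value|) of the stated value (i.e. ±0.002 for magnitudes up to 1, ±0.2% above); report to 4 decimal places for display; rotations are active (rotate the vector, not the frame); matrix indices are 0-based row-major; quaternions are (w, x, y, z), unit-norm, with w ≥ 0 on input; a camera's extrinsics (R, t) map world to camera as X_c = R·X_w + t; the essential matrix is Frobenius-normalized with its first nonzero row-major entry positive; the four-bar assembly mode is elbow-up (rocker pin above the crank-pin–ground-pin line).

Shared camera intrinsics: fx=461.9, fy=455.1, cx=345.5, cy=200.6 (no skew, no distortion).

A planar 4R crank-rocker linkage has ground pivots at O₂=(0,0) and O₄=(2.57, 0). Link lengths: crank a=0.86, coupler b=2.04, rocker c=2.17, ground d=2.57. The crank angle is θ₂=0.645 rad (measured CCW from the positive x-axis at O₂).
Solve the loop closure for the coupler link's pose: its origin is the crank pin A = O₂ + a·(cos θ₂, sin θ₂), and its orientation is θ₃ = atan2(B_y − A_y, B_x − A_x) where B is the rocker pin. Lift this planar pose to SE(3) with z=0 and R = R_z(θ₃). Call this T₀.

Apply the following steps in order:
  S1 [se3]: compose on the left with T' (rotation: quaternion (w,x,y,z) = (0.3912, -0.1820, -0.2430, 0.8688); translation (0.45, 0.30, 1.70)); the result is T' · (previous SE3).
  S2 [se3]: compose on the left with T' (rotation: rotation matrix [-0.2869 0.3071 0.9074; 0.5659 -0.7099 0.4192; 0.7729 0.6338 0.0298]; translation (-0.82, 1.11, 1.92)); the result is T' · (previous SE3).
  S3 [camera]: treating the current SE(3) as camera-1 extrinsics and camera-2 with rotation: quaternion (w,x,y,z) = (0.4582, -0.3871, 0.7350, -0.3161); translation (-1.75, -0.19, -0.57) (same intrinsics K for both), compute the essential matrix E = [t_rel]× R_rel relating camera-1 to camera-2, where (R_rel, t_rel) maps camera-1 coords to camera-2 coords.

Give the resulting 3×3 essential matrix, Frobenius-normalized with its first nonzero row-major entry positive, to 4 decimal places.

matrix = [0.1691 -0.5046 0.1674; 0.3073 0.2448 -0.4743; -0.4129 0.3074 0.2109]

source (fourbar_fk): coupler pose = R=[0.6368 -0.7711 0.0000; 0.7711 0.6368 0.0000; 0.0000 0.0000 1.0000], t=(0.6872, 0.5170, 0.0000)
after S1 (compose_se3): R=[-0.8556 0.1075 -0.5064; 0.0451 -0.9590 -0.2798; -0.5157 -0.2623 0.8157], t=(-0.2871, 0.5302, 1.3214)
after S2 (compose_se3): R=[-0.2086 -0.5634 0.7994; -0.7324 0.6317 0.2540; -0.6481 -0.5326 -0.5444], t=(0.6242, 1.1251, 2.0736)
after S3 (essential): [0.1691 -0.5046 0.1674; 0.3073 0.2448 -0.4743; -0.4129 0.3074 0.2109]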